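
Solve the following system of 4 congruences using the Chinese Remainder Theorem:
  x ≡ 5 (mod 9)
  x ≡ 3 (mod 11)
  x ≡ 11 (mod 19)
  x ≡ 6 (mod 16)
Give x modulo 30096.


Product of moduli M = 9 · 11 · 19 · 16 = 30096.
Merge one congruence at a time:
  Start: x ≡ 5 (mod 9).
  Combine with x ≡ 3 (mod 11); new modulus lcm = 99.
    Write x = 5 + 9·t and substitute into x ≡ 3 (mod 11): 9·t ≡ 3 − 5 = -2 (mod 11).
    Reduce coefficients mod 11: 9·t ≡ 9 (mod 11).
    The inverse of 9 mod 11 is 5 (since 9·5 = 45 = 4·11 + 1), so t ≡ 5·9 = 45 ≡ 1 (mod 11).
    Then x = 5 + 9·1 = 14, valid modulo lcm(9, 11) = 99: x ≡ 14 (mod 99).
  Combine with x ≡ 11 (mod 19); new modulus lcm = 1881.
    Write x = 14 + 99·t and substitute into x ≡ 11 (mod 19): 99·t ≡ 11 − 14 = -3 (mod 19).
    Reduce coefficients mod 19: 4·t ≡ 16 (mod 19).
    The inverse of 4 mod 19 is 5 (since 4·5 = 20 = 1·19 + 1), so t ≡ 5·16 = 80 ≡ 4 (mod 19).
    Then x = 14 + 99·4 = 410, valid modulo lcm(99, 19) = 1881: x ≡ 410 (mod 1881).
  Combine with x ≡ 6 (mod 16); new modulus lcm = 30096.
    Write x = 410 + 1881·t and substitute into x ≡ 6 (mod 16): 1881·t ≡ 6 − 410 = -404 (mod 16).
    Reduce coefficients mod 16: 9·t ≡ 12 (mod 16).
    The inverse of 9 mod 16 is 9 (since 9·9 = 81 = 5·16 + 1), so t ≡ 9·12 = 108 ≡ 12 (mod 16).
    Then x = 410 + 1881·12 = 22982, valid modulo lcm(1881, 16) = 30096: x ≡ 22982 (mod 30096).
Verify against each original: 22982 mod 9 = 5, 22982 mod 11 = 3, 22982 mod 19 = 11, 22982 mod 16 = 6.

x ≡ 22982 (mod 30096).


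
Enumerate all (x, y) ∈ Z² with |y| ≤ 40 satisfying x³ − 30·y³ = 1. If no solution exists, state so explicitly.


The equation is x³ - 30y³ = 1. For fixed y, x³ = 30·y³ + 1, so a solution requires the RHS to be a perfect cube.
Strategy: iterate y from -40 to 40, compute RHS = 30·y³ + 1, and check whether it is a (positive or negative) perfect cube.
Check small values of y:
  y = 0: RHS = 1 = (1)³ ⇒ x = 1 works.
  y = 1: RHS = 31 is not a perfect cube.
  y = -1: RHS = -29 is not a perfect cube.
  y = 2: RHS = 241 is not a perfect cube.
  y = -2: RHS = -239 is not a perfect cube.
  y = 3: RHS = 811 is not a perfect cube.
  y = -3: RHS = -809 is not a perfect cube.
Continuing the search up to |y| = 40 finds no further solutions beyond those listed.
Collected solutions: (1, 0).

Solutions (with |y| ≤ 40): (1, 0).


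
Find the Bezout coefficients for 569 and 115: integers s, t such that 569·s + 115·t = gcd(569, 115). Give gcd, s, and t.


Euclidean algorithm on (569, 115) — divide until remainder is 0:
  569 = 4 · 115 + 109
  115 = 1 · 109 + 6
  109 = 18 · 6 + 1
  6 = 6 · 1 + 0
gcd(569, 115) = 1.
Track Bezout coefficients alongside the remainders: start with r₀ = 569 = a·1 + b·0 (s = 1, t = 0) and r₁ = 115 = a·0 + b·1 (s = 0, t = 1); each new remainder r_{k+1} = r_{k-1} − q_k·r_k inherits s_{k+1} = s_{k-1} − q_k·s_k, t_{k+1} = t_{k-1} − q_k·t_k, so r_k = a·s_k + b·t_k at every step:
  q = 4: r = 109, s = 1 − 4·0 = 1, t = 0 − 4·1 = -4  (check: 569·1 + 115·(-4) = 109)
  q = 1: r = 6, s = 0 − 1·1 = -1, t = 1 − 1·(-4) = 5  (check: 569·(-1) + 115·5 = 6)
  q = 18: r = 1, s = 1 − 18·(-1) = 19, t = -4 − 18·5 = -94  (check: 569·19 + 115·(-94) = 1)
The row with r = 1 (the gcd) gives the Bezout coefficients s = 19, t = -94.
Result: 569 · (19) + 115 · (-94) = 1.

gcd(569, 115) = 1; s = 19, t = -94 (check: 569·19 + 115·(-94) = 1).


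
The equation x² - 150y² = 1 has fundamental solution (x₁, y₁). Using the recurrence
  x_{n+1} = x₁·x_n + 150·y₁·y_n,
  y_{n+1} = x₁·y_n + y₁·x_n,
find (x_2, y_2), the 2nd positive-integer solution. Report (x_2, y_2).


Step 1: Find the fundamental solution (x₁, y₁) of x² - 150y² = 1.
  Expand √150 as a continued fraction. a₀ = ⌊√150⌋ = 12; iterate m_{k+1} = d_k·a_k − m_k, d_{k+1} = (150 − m_{k+1}²)/d_k, a_{k+1} = ⌊(a₀ + m_{k+1})/d_{k+1}⌋ (starting m₀ = 0, d₀ = 1), with convergents p_k = a_k·p_{k-1} + p_{k-2}, q_k = a_k·q_{k-1} + q_{k-2} (p₋₁ = 1, q₋₁ = 0):
  k = 0: a₀ = 12; p₀/q₀ = 12/1; p₀² − 150·q₀² = 144 − 150 = -6.
  k = 1: m = 12, d = 6, a = ⌊(12 + 12)/6⌋ = 4; p/q = (4·12 + 1)/(4·1 + 0) = 49/4; p² − 150·q² = 2401 − 2400 = 1.
  The first convergent with p² − 150·q² = 1 gives the fundamental solution (x₁, y₁) = (49, 4).
Step 2: Apply the recurrence (x_{n+1}, y_{n+1}) = (x₁x_n + 150y₁y_n, x₁y_n + y₁x_n) repeatedly.
  From (x_1, y_1) = (49, 4): x_2 = 49·49 + 150·4·4 = 4801; y_2 = 49·4 + 4·49 = 392.
Step 3: Verify x_2² - 150·y_2² = 23049601 - 23049600 = 1 (should be 1). ✓

(x_1, y_1) = (49, 4); (x_2, y_2) = (4801, 392).


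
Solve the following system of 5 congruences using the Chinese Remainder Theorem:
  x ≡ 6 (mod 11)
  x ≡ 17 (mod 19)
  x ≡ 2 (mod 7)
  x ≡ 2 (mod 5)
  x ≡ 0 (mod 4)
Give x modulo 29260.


Product of moduli M = 11 · 19 · 7 · 5 · 4 = 29260.
Merge one congruence at a time:
  Start: x ≡ 6 (mod 11).
  Combine with x ≡ 17 (mod 19); new modulus lcm = 209.
    Write x = 6 + 11·t and substitute into x ≡ 17 (mod 19): 11·t ≡ 17 − 6 = 11 (mod 19).
    The inverse of 11 mod 19 is 7 (since 11·7 = 77 = 4·19 + 1), so t ≡ 7·11 = 77 ≡ 1 (mod 19).
    Then x = 6 + 11·1 = 17, valid modulo lcm(11, 19) = 209: x ≡ 17 (mod 209).
  Combine with x ≡ 2 (mod 7); new modulus lcm = 1463.
    Write x = 17 + 209·t and substitute into x ≡ 2 (mod 7): 209·t ≡ 2 − 17 = -15 (mod 7).
    Reduce coefficients mod 7: 6·t ≡ 6 (mod 7).
    The inverse of 6 mod 7 is 6 (since 6·6 = 36 = 5·7 + 1), so t ≡ 6·6 = 36 ≡ 1 (mod 7).
    Then x = 17 + 209·1 = 226, valid modulo lcm(209, 7) = 1463: x ≡ 226 (mod 1463).
  Combine with x ≡ 2 (mod 5); new modulus lcm = 7315.
    Write x = 226 + 1463·t and substitute into x ≡ 2 (mod 5): 1463·t ≡ 2 − 226 = -224 (mod 5).
    Reduce coefficients mod 5: 3·t ≡ 1 (mod 5).
    The inverse of 3 mod 5 is 2 (since 3·2 = 6 = 1·5 + 1), so t ≡ 2·1 = 2 ≡ 2 (mod 5).
    Then x = 226 + 1463·2 = 3152, valid modulo lcm(1463, 5) = 7315: x ≡ 3152 (mod 7315).
  Combine with x ≡ 0 (mod 4); new modulus lcm = 29260.
    Write x = 3152 + 7315·t and substitute into x ≡ 0 (mod 4): 7315·t ≡ 0 − 3152 = -3152 (mod 4).
    Reduce coefficients mod 4: 3·t ≡ 0 (mod 4).
    The inverse of 3 mod 4 is 3 (since 3·3 = 9 = 2·4 + 1), so t ≡ 3·0 = 0 ≡ 0 (mod 4).
    Then x = 3152 + 7315·0 = 3152, valid modulo lcm(7315, 4) = 29260: x ≡ 3152 (mod 29260).
Verify against each original: 3152 mod 11 = 6, 3152 mod 19 = 17, 3152 mod 7 = 2, 3152 mod 5 = 2, 3152 mod 4 = 0.

x ≡ 3152 (mod 29260).


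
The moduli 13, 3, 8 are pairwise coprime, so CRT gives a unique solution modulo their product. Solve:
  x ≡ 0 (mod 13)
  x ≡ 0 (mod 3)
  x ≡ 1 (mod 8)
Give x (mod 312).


Moduli 13, 3, 8 are pairwise coprime; by CRT there is a unique solution modulo M = 13 · 3 · 8 = 312.
Solve pairwise, accumulating the modulus:
  Start with x ≡ 0 (mod 13).
  Combine with x ≡ 0 (mod 3): since gcd(13, 3) = 1, we get a unique residue mod 39.
    Write x = 0 + 13·t and substitute into x ≡ 0 (mod 3): 13·t ≡ 0 − 0 = 0 (mod 3).
    Reduce coefficients mod 3: 1·t ≡ 0 (mod 3).
    So t ≡ 0 (mod 3).
    Then x = 0 + 13·0 = 0, valid modulo lcm(13, 3) = 39: x ≡ 0 (mod 39).
  Combine with x ≡ 1 (mod 8): since gcd(39, 8) = 1, we get a unique residue mod 312.
    Write x = 0 + 39·t and substitute into x ≡ 1 (mod 8): 39·t ≡ 1 − 0 = 1 (mod 8).
    Reduce coefficients mod 8: 7·t ≡ 1 (mod 8).
    The inverse of 7 mod 8 is 7 (since 7·7 = 49 = 6·8 + 1), so t ≡ 7·1 = 7 ≡ 7 (mod 8).
    Then x = 0 + 39·7 = 273, valid modulo lcm(39, 8) = 312: x ≡ 273 (mod 312).
Verify: 273 mod 13 = 0 ✓, 273 mod 3 = 0 ✓, 273 mod 8 = 1 ✓.

x ≡ 273 (mod 312).


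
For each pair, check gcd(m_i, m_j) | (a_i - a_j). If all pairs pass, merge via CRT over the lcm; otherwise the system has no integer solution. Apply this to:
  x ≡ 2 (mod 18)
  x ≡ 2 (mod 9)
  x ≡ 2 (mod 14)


Moduli 18, 9, 14 are not pairwise coprime, so CRT works modulo lcm(m_i) when all pairwise compatibility conditions hold.
Pairwise compatibility: gcd(m_i, m_j) must divide a_i - a_j for every pair.
Merge one congruence at a time:
  Start: x ≡ 2 (mod 18).
  Combine with x ≡ 2 (mod 9): gcd(18, 9) = 9; 2 - 2 = 0, which IS divisible by 9, so compatible.
    Write x = 2 + 18·t and substitute into x ≡ 2 (mod 9): 18·t ≡ 2 − 2 = 0 (mod 9).
    Divide the congruence (and modulus) by g = 9: 2·t ≡ 0 (mod 1).
    Modulo 1 every t works; take t = 0.
    Then x = 2 + 18·0 = 2, valid modulo lcm(18, 9) = 18: x ≡ 2 (mod 18).
  Combine with x ≡ 2 (mod 14): gcd(18, 14) = 2; 2 - 2 = 0, which IS divisible by 2, so compatible.
    Write x = 2 + 18·t and substitute into x ≡ 2 (mod 14): 18·t ≡ 2 − 2 = 0 (mod 14).
    Divide the congruence (and modulus) by g = 2: 9·t ≡ 0 (mod 7).
    Reduce coefficients mod 7: 2·t ≡ 0 (mod 7).
    The inverse of 2 mod 7 is 4 (since 2·4 = 8 = 1·7 + 1), so t ≡ 4·0 = 0 ≡ 0 (mod 7).
    Then x = 2 + 18·0 = 2, valid modulo lcm(18, 14) = 126: x ≡ 2 (mod 126).
Verify: 2 mod 18 = 2, 2 mod 9 = 2, 2 mod 14 = 2.

x ≡ 2 (mod 126).


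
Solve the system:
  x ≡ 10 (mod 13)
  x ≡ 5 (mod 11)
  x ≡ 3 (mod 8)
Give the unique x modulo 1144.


Moduli 13, 11, 8 are pairwise coprime; by CRT there is a unique solution modulo M = 13 · 11 · 8 = 1144.
Solve pairwise, accumulating the modulus:
  Start with x ≡ 10 (mod 13).
  Combine with x ≡ 5 (mod 11): since gcd(13, 11) = 1, we get a unique residue mod 143.
    Write x = 10 + 13·t and substitute into x ≡ 5 (mod 11): 13·t ≡ 5 − 10 = -5 (mod 11).
    Reduce coefficients mod 11: 2·t ≡ 6 (mod 11).
    The inverse of 2 mod 11 is 6 (since 2·6 = 12 = 1·11 + 1), so t ≡ 6·6 = 36 ≡ 3 (mod 11).
    Then x = 10 + 13·3 = 49, valid modulo lcm(13, 11) = 143: x ≡ 49 (mod 143).
  Combine with x ≡ 3 (mod 8): since gcd(143, 8) = 1, we get a unique residue mod 1144.
    Write x = 49 + 143·t and substitute into x ≡ 3 (mod 8): 143·t ≡ 3 − 49 = -46 (mod 8).
    Reduce coefficients mod 8: 7·t ≡ 2 (mod 8).
    The inverse of 7 mod 8 is 7 (since 7·7 = 49 = 6·8 + 1), so t ≡ 7·2 = 14 ≡ 6 (mod 8).
    Then x = 49 + 143·6 = 907, valid modulo lcm(143, 8) = 1144: x ≡ 907 (mod 1144).
Verify: 907 mod 13 = 10 ✓, 907 mod 11 = 5 ✓, 907 mod 8 = 3 ✓.

x ≡ 907 (mod 1144).


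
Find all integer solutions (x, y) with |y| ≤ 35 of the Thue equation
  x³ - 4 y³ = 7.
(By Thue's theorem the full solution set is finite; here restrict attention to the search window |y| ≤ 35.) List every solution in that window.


The equation is x³ - 4y³ = 7. For fixed y, x³ = 4·y³ + 7, so a solution requires the RHS to be a perfect cube.
Strategy: iterate y from -35 to 35, compute RHS = 4·y³ + 7, and check whether it is a (positive or negative) perfect cube.
Check small values of y:
  y = 0: RHS = 7 is not a perfect cube.
  y = 1: RHS = 11 is not a perfect cube.
  y = -1: RHS = 3 is not a perfect cube.
  y = 2: RHS = 39 is not a perfect cube.
  y = -2: RHS = -25 is not a perfect cube.
  y = 3: RHS = 115 is not a perfect cube.
  y = -3: RHS = -101 is not a perfect cube.
Continuing the search up to |y| = 35 finds no solutions either.
No (x, y) in the scanned range satisfies the equation.

No integer solutions with |y| ≤ 35.


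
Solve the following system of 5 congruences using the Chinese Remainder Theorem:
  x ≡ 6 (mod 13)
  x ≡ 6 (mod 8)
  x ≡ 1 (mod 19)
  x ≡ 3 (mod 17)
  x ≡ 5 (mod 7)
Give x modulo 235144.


Product of moduli M = 13 · 8 · 19 · 17 · 7 = 235144.
Merge one congruence at a time:
  Start: x ≡ 6 (mod 13).
  Combine with x ≡ 6 (mod 8); new modulus lcm = 104.
    Write x = 6 + 13·t and substitute into x ≡ 6 (mod 8): 13·t ≡ 6 − 6 = 0 (mod 8).
    Reduce coefficients mod 8: 5·t ≡ 0 (mod 8).
    The inverse of 5 mod 8 is 5 (since 5·5 = 25 = 3·8 + 1), so t ≡ 5·0 = 0 ≡ 0 (mod 8).
    Then x = 6 + 13·0 = 6, valid modulo lcm(13, 8) = 104: x ≡ 6 (mod 104).
  Combine with x ≡ 1 (mod 19); new modulus lcm = 1976.
    Write x = 6 + 104·t and substitute into x ≡ 1 (mod 19): 104·t ≡ 1 − 6 = -5 (mod 19).
    Reduce coefficients mod 19: 9·t ≡ 14 (mod 19).
    The inverse of 9 mod 19 is 17 (since 9·17 = 153 = 8·19 + 1), so t ≡ 17·14 = 238 ≡ 10 (mod 19).
    Then x = 6 + 104·10 = 1046, valid modulo lcm(104, 19) = 1976: x ≡ 1046 (mod 1976).
  Combine with x ≡ 3 (mod 17); new modulus lcm = 33592.
    Write x = 1046 + 1976·t and substitute into x ≡ 3 (mod 17): 1976·t ≡ 3 − 1046 = -1043 (mod 17).
    Reduce coefficients mod 17: 4·t ≡ 11 (mod 17).
    The inverse of 4 mod 17 is 13 (since 4·13 = 52 = 3·17 + 1), so t ≡ 13·11 = 143 ≡ 7 (mod 17).
    Then x = 1046 + 1976·7 = 14878, valid modulo lcm(1976, 17) = 33592: x ≡ 14878 (mod 33592).
  Combine with x ≡ 5 (mod 7); new modulus lcm = 235144.
    Write x = 14878 + 33592·t and substitute into x ≡ 5 (mod 7): 33592·t ≡ 5 − 14878 = -14873 (mod 7).
    Reduce coefficients mod 7: 6·t ≡ 2 (mod 7).
    The inverse of 6 mod 7 is 6 (since 6·6 = 36 = 5·7 + 1), so t ≡ 6·2 = 12 ≡ 5 (mod 7).
    Then x = 14878 + 33592·5 = 182838, valid modulo lcm(33592, 7) = 235144: x ≡ 182838 (mod 235144).
Verify against each original: 182838 mod 13 = 6, 182838 mod 8 = 6, 182838 mod 19 = 1, 182838 mod 17 = 3, 182838 mod 7 = 5.

x ≡ 182838 (mod 235144).


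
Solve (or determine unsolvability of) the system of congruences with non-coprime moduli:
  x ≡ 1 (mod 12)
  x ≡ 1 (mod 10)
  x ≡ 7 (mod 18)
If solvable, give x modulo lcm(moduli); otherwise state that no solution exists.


Moduli 12, 10, 18 are not pairwise coprime, so CRT works modulo lcm(m_i) when all pairwise compatibility conditions hold.
Pairwise compatibility: gcd(m_i, m_j) must divide a_i - a_j for every pair.
Merge one congruence at a time:
  Start: x ≡ 1 (mod 12).
  Combine with x ≡ 1 (mod 10): gcd(12, 10) = 2; 1 - 1 = 0, which IS divisible by 2, so compatible.
    Write x = 1 + 12·t and substitute into x ≡ 1 (mod 10): 12·t ≡ 1 − 1 = 0 (mod 10).
    Divide the congruence (and modulus) by g = 2: 6·t ≡ 0 (mod 5).
    Reduce coefficients mod 5: 1·t ≡ 0 (mod 5).
    So t ≡ 0 (mod 5).
    Then x = 1 + 12·0 = 1, valid modulo lcm(12, 10) = 60: x ≡ 1 (mod 60).
  Combine with x ≡ 7 (mod 18): gcd(60, 18) = 6; 7 - 1 = 6, which IS divisible by 6, so compatible.
    Write x = 1 + 60·t and substitute into x ≡ 7 (mod 18): 60·t ≡ 7 − 1 = 6 (mod 18).
    Divide the congruence (and modulus) by g = 6: 10·t ≡ 1 (mod 3).
    Reduce coefficients mod 3: 1·t ≡ 1 (mod 3).
    So t ≡ 1 (mod 3).
    Then x = 1 + 60·1 = 61, valid modulo lcm(60, 18) = 180: x ≡ 61 (mod 180).
Verify: 61 mod 12 = 1, 61 mod 10 = 1, 61 mod 18 = 7.

x ≡ 61 (mod 180).


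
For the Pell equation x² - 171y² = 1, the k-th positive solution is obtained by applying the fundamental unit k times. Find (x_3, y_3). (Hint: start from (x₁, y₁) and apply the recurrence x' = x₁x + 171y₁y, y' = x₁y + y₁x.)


Step 1: Find the fundamental solution (x₁, y₁) of x² - 171y² = 1.
  Expand √171 as a continued fraction. a₀ = ⌊√171⌋ = 13; iterate m_{k+1} = d_k·a_k − m_k, d_{k+1} = (171 − m_{k+1}²)/d_k, a_{k+1} = ⌊(a₀ + m_{k+1})/d_{k+1}⌋ (starting m₀ = 0, d₀ = 1), with convergents p_k = a_k·p_{k-1} + p_{k-2}, q_k = a_k·q_{k-1} + q_{k-2} (p₋₁ = 1, q₋₁ = 0):
  k = 0: a₀ = 13; p₀/q₀ = 13/1; p₀² − 171·q₀² = 169 − 171 = -2.
  k = 1: m = 13, d = 2, a = ⌊(13 + 13)/2⌋ = 13; p/q = (13·13 + 1)/(13·1 + 0) = 170/13; p² − 171·q² = 28900 − 28899 = 1.
  The first convergent with p² − 171·q² = 1 gives the fundamental solution (x₁, y₁) = (170, 13).
Step 2: Apply the recurrence (x_{n+1}, y_{n+1}) = (x₁x_n + 171y₁y_n, x₁y_n + y₁x_n) repeatedly.
  From (x_1, y_1) = (170, 13): x_2 = 170·170 + 171·13·13 = 57799; y_2 = 170·13 + 13·170 = 4420.
  From (x_2, y_2) = (57799, 4420): x_3 = 170·57799 + 171·13·4420 = 19651490; y_3 = 170·4420 + 13·57799 = 1502787.
Step 3: Verify x_3² - 171·y_3² = 386181059220100 - 386181059220099 = 1 (should be 1). ✓

(x_1, y_1) = (170, 13); (x_3, y_3) = (19651490, 1502787).


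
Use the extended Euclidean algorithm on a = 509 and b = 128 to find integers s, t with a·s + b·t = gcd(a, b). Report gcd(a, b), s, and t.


Euclidean algorithm on (509, 128) — divide until remainder is 0:
  509 = 3 · 128 + 125
  128 = 1 · 125 + 3
  125 = 41 · 3 + 2
  3 = 1 · 2 + 1
  2 = 2 · 1 + 0
gcd(509, 128) = 1.
Track Bezout coefficients alongside the remainders: start with r₀ = 509 = a·1 + b·0 (s = 1, t = 0) and r₁ = 128 = a·0 + b·1 (s = 0, t = 1); each new remainder r_{k+1} = r_{k-1} − q_k·r_k inherits s_{k+1} = s_{k-1} − q_k·s_k, t_{k+1} = t_{k-1} − q_k·t_k, so r_k = a·s_k + b·t_k at every step:
  q = 3: r = 125, s = 1 − 3·0 = 1, t = 0 − 3·1 = -3  (check: 509·1 + 128·(-3) = 125)
  q = 1: r = 3, s = 0 − 1·1 = -1, t = 1 − 1·(-3) = 4  (check: 509·(-1) + 128·4 = 3)
  q = 41: r = 2, s = 1 − 41·(-1) = 42, t = -3 − 41·4 = -167  (check: 509·42 + 128·(-167) = 2)
  q = 1: r = 1, s = -1 − 1·42 = -43, t = 4 − 1·(-167) = 171  (check: 509·(-43) + 128·171 = 1)
The row with r = 1 (the gcd) gives the Bezout coefficients s = -43, t = 171.
Result: 509 · (-43) + 128 · (171) = 1.

gcd(509, 128) = 1; s = -43, t = 171 (check: 509·(-43) + 128·171 = 1).


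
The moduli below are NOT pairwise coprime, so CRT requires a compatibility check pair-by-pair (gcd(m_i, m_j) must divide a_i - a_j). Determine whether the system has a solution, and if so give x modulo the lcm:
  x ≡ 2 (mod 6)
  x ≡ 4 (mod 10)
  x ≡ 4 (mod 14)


Moduli 6, 10, 14 are not pairwise coprime, so CRT works modulo lcm(m_i) when all pairwise compatibility conditions hold.
Pairwise compatibility: gcd(m_i, m_j) must divide a_i - a_j for every pair.
Merge one congruence at a time:
  Start: x ≡ 2 (mod 6).
  Combine with x ≡ 4 (mod 10): gcd(6, 10) = 2; 4 - 2 = 2, which IS divisible by 2, so compatible.
    Write x = 2 + 6·t and substitute into x ≡ 4 (mod 10): 6·t ≡ 4 − 2 = 2 (mod 10).
    Divide the congruence (and modulus) by g = 2: 3·t ≡ 1 (mod 5).
    The inverse of 3 mod 5 is 2 (since 3·2 = 6 = 1·5 + 1), so t ≡ 2·1 = 2 ≡ 2 (mod 5).
    Then x = 2 + 6·2 = 14, valid modulo lcm(6, 10) = 30: x ≡ 14 (mod 30).
  Combine with x ≡ 4 (mod 14): gcd(30, 14) = 2; 4 - 14 = -10, which IS divisible by 2, so compatible.
    Write x = 14 + 30·t and substitute into x ≡ 4 (mod 14): 30·t ≡ 4 − 14 = -10 (mod 14).
    Divide the congruence (and modulus) by g = 2: 15·t ≡ -5 (mod 7).
    Reduce coefficients mod 7: 1·t ≡ 2 (mod 7).
    So t ≡ 2 (mod 7).
    Then x = 14 + 30·2 = 74, valid modulo lcm(30, 14) = 210: x ≡ 74 (mod 210).
Verify: 74 mod 6 = 2, 74 mod 10 = 4, 74 mod 14 = 4.

x ≡ 74 (mod 210).


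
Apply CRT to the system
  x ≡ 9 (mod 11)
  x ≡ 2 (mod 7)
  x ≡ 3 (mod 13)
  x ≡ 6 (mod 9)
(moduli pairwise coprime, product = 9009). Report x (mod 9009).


Product of moduli M = 11 · 7 · 13 · 9 = 9009.
Merge one congruence at a time:
  Start: x ≡ 9 (mod 11).
  Combine with x ≡ 2 (mod 7); new modulus lcm = 77.
    Write x = 9 + 11·t and substitute into x ≡ 2 (mod 7): 11·t ≡ 2 − 9 = -7 (mod 7).
    Reduce coefficients mod 7: 4·t ≡ 0 (mod 7).
    The inverse of 4 mod 7 is 2 (since 4·2 = 8 = 1·7 + 1), so t ≡ 2·0 = 0 ≡ 0 (mod 7).
    Then x = 9 + 11·0 = 9, valid modulo lcm(11, 7) = 77: x ≡ 9 (mod 77).
  Combine with x ≡ 3 (mod 13); new modulus lcm = 1001.
    Write x = 9 + 77·t and substitute into x ≡ 3 (mod 13): 77·t ≡ 3 − 9 = -6 (mod 13).
    Reduce coefficients mod 13: 12·t ≡ 7 (mod 13).
    The inverse of 12 mod 13 is 12 (since 12·12 = 144 = 11·13 + 1), so t ≡ 12·7 = 84 ≡ 6 (mod 13).
    Then x = 9 + 77·6 = 471, valid modulo lcm(77, 13) = 1001: x ≡ 471 (mod 1001).
  Combine with x ≡ 6 (mod 9); new modulus lcm = 9009.
    Write x = 471 + 1001·t and substitute into x ≡ 6 (mod 9): 1001·t ≡ 6 − 471 = -465 (mod 9).
    Reduce coefficients mod 9: 2·t ≡ 3 (mod 9).
    The inverse of 2 mod 9 is 5 (since 2·5 = 10 = 1·9 + 1), so t ≡ 5·3 = 15 ≡ 6 (mod 9).
    Then x = 471 + 1001·6 = 6477, valid modulo lcm(1001, 9) = 9009: x ≡ 6477 (mod 9009).
Verify against each original: 6477 mod 11 = 9, 6477 mod 7 = 2, 6477 mod 13 = 3, 6477 mod 9 = 6.

x ≡ 6477 (mod 9009).


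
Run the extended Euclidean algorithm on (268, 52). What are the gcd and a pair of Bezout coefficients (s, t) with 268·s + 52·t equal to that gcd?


Euclidean algorithm on (268, 52) — divide until remainder is 0:
  268 = 5 · 52 + 8
  52 = 6 · 8 + 4
  8 = 2 · 4 + 0
gcd(268, 52) = 4.
Track Bezout coefficients alongside the remainders: start with r₀ = 268 = a·1 + b·0 (s = 1, t = 0) and r₁ = 52 = a·0 + b·1 (s = 0, t = 1); each new remainder r_{k+1} = r_{k-1} − q_k·r_k inherits s_{k+1} = s_{k-1} − q_k·s_k, t_{k+1} = t_{k-1} − q_k·t_k, so r_k = a·s_k + b·t_k at every step:
  q = 5: r = 8, s = 1 − 5·0 = 1, t = 0 − 5·1 = -5  (check: 268·1 + 52·(-5) = 8)
  q = 6: r = 4, s = 0 − 6·1 = -6, t = 1 − 6·(-5) = 31  (check: 268·(-6) + 52·31 = 4)
The row with r = 4 (the gcd) gives the Bezout coefficients s = -6, t = 31.
Result: 268 · (-6) + 52 · (31) = 4.

gcd(268, 52) = 4; s = -6, t = 31 (check: 268·(-6) + 52·31 = 4).


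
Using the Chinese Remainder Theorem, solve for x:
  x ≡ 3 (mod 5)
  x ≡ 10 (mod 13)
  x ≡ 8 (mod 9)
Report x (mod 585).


Moduli 5, 13, 9 are pairwise coprime; by CRT there is a unique solution modulo M = 5 · 13 · 9 = 585.
Solve pairwise, accumulating the modulus:
  Start with x ≡ 3 (mod 5).
  Combine with x ≡ 10 (mod 13): since gcd(5, 13) = 1, we get a unique residue mod 65.
    Write x = 3 + 5·t and substitute into x ≡ 10 (mod 13): 5·t ≡ 10 − 3 = 7 (mod 13).
    The inverse of 5 mod 13 is 8 (since 5·8 = 40 = 3·13 + 1), so t ≡ 8·7 = 56 ≡ 4 (mod 13).
    Then x = 3 + 5·4 = 23, valid modulo lcm(5, 13) = 65: x ≡ 23 (mod 65).
  Combine with x ≡ 8 (mod 9): since gcd(65, 9) = 1, we get a unique residue mod 585.
    Write x = 23 + 65·t and substitute into x ≡ 8 (mod 9): 65·t ≡ 8 − 23 = -15 (mod 9).
    Reduce coefficients mod 9: 2·t ≡ 3 (mod 9).
    The inverse of 2 mod 9 is 5 (since 2·5 = 10 = 1·9 + 1), so t ≡ 5·3 = 15 ≡ 6 (mod 9).
    Then x = 23 + 65·6 = 413, valid modulo lcm(65, 9) = 585: x ≡ 413 (mod 585).
Verify: 413 mod 5 = 3 ✓, 413 mod 13 = 10 ✓, 413 mod 9 = 8 ✓.

x ≡ 413 (mod 585).


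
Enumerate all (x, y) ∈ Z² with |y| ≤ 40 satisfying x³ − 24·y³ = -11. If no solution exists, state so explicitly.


The equation is x³ - 24y³ = -11. For fixed y, x³ = 24·y³ − 11, so a solution requires the RHS to be a perfect cube.
Strategy: iterate y from -40 to 40, compute RHS = 24·y³ − 11, and check whether it is a (positive or negative) perfect cube.
Check small values of y:
  y = 0: RHS = -11 is not a perfect cube.
  y = 1: RHS = 13 is not a perfect cube.
  y = -1: RHS = -35 is not a perfect cube.
  y = 2: RHS = 181 is not a perfect cube.
  y = -2: RHS = -203 is not a perfect cube.
  y = 3: RHS = 637 is not a perfect cube.
  y = -3: RHS = -659 is not a perfect cube.
Continuing the search up to |y| = 40 finds no solutions either.
No (x, y) in the scanned range satisfies the equation.

No integer solutions with |y| ≤ 40.


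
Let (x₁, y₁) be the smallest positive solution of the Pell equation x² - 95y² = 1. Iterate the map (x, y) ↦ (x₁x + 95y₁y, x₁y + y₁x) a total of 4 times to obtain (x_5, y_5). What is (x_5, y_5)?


Step 1: Find the fundamental solution (x₁, y₁) of x² - 95y² = 1.
  Expand √95 as a continued fraction. a₀ = ⌊√95⌋ = 9; iterate m_{k+1} = d_k·a_k − m_k, d_{k+1} = (95 − m_{k+1}²)/d_k, a_{k+1} = ⌊(a₀ + m_{k+1})/d_{k+1}⌋ (starting m₀ = 0, d₀ = 1), with convergents p_k = a_k·p_{k-1} + p_{k-2}, q_k = a_k·q_{k-1} + q_{k-2} (p₋₁ = 1, q₋₁ = 0):
  k = 0: a₀ = 9; p₀/q₀ = 9/1; p₀² − 95·q₀² = 81 − 95 = -14.
  k = 1: m = 9, d = 14, a = ⌊(9 + 9)/14⌋ = 1; p/q = (1·9 + 1)/(1·1 + 0) = 10/1; p² − 95·q² = 100 − 95 = 5.
  k = 2: m = 5, d = 5, a = ⌊(9 + 5)/5⌋ = 2; p/q = (2·10 + 9)/(2·1 + 1) = 29/3; p² − 95·q² = 841 − 855 = -14.
  k = 3: m = 5, d = 14, a = ⌊(9 + 5)/14⌋ = 1; p/q = (1·29 + 10)/(1·3 + 1) = 39/4; p² − 95·q² = 1521 − 1520 = 1.
  The first convergent with p² − 95·q² = 1 gives the fundamental solution (x₁, y₁) = (39, 4).
Step 2: Apply the recurrence (x_{n+1}, y_{n+1}) = (x₁x_n + 95y₁y_n, x₁y_n + y₁x_n) repeatedly.
  From (x_1, y_1) = (39, 4): x_2 = 39·39 + 95·4·4 = 3041; y_2 = 39·4 + 4·39 = 312.
  From (x_2, y_2) = (3041, 312): x_3 = 39·3041 + 95·4·312 = 237159; y_3 = 39·312 + 4·3041 = 24332.
  From (x_3, y_3) = (237159, 24332): x_4 = 39·237159 + 95·4·24332 = 18495361; y_4 = 39·24332 + 4·237159 = 1897584.
  From (x_4, y_4) = (18495361, 1897584): x_5 = 39·18495361 + 95·4·1897584 = 1442400999; y_5 = 39·1897584 + 4·18495361 = 147987220.
Step 3: Verify x_5² - 95·y_5² = 2080520641916198001 - 2080520641916198000 = 1 (should be 1). ✓

(x_1, y_1) = (39, 4); (x_5, y_5) = (1442400999, 147987220).


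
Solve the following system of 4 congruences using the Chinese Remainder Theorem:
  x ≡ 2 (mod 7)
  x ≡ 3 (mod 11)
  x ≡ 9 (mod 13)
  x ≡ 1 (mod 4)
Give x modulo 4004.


Product of moduli M = 7 · 11 · 13 · 4 = 4004.
Merge one congruence at a time:
  Start: x ≡ 2 (mod 7).
  Combine with x ≡ 3 (mod 11); new modulus lcm = 77.
    Write x = 2 + 7·t and substitute into x ≡ 3 (mod 11): 7·t ≡ 3 − 2 = 1 (mod 11).
    The inverse of 7 mod 11 is 8 (since 7·8 = 56 = 5·11 + 1), so t ≡ 8·1 = 8 ≡ 8 (mod 11).
    Then x = 2 + 7·8 = 58, valid modulo lcm(7, 11) = 77: x ≡ 58 (mod 77).
  Combine with x ≡ 9 (mod 13); new modulus lcm = 1001.
    Write x = 58 + 77·t and substitute into x ≡ 9 (mod 13): 77·t ≡ 9 − 58 = -49 (mod 13).
    Reduce coefficients mod 13: 12·t ≡ 3 (mod 13).
    The inverse of 12 mod 13 is 12 (since 12·12 = 144 = 11·13 + 1), so t ≡ 12·3 = 36 ≡ 10 (mod 13).
    Then x = 58 + 77·10 = 828, valid modulo lcm(77, 13) = 1001: x ≡ 828 (mod 1001).
  Combine with x ≡ 1 (mod 4); new modulus lcm = 4004.
    Write x = 828 + 1001·t and substitute into x ≡ 1 (mod 4): 1001·t ≡ 1 − 828 = -827 (mod 4).
    Reduce coefficients mod 4: 1·t ≡ 1 (mod 4).
    So t ≡ 1 (mod 4).
    Then x = 828 + 1001·1 = 1829, valid modulo lcm(1001, 4) = 4004: x ≡ 1829 (mod 4004).
Verify against each original: 1829 mod 7 = 2, 1829 mod 11 = 3, 1829 mod 13 = 9, 1829 mod 4 = 1.

x ≡ 1829 (mod 4004).


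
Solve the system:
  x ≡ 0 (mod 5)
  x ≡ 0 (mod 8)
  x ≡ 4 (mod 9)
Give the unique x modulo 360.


Moduli 5, 8, 9 are pairwise coprime; by CRT there is a unique solution modulo M = 5 · 8 · 9 = 360.
Solve pairwise, accumulating the modulus:
  Start with x ≡ 0 (mod 5).
  Combine with x ≡ 0 (mod 8): since gcd(5, 8) = 1, we get a unique residue mod 40.
    Write x = 0 + 5·t and substitute into x ≡ 0 (mod 8): 5·t ≡ 0 − 0 = 0 (mod 8).
    The inverse of 5 mod 8 is 5 (since 5·5 = 25 = 3·8 + 1), so t ≡ 5·0 = 0 ≡ 0 (mod 8).
    Then x = 0 + 5·0 = 0, valid modulo lcm(5, 8) = 40: x ≡ 0 (mod 40).
  Combine with x ≡ 4 (mod 9): since gcd(40, 9) = 1, we get a unique residue mod 360.
    Write x = 0 + 40·t and substitute into x ≡ 4 (mod 9): 40·t ≡ 4 − 0 = 4 (mod 9).
    Reduce coefficients mod 9: 4·t ≡ 4 (mod 9).
    The inverse of 4 mod 9 is 7 (since 4·7 = 28 = 3·9 + 1), so t ≡ 7·4 = 28 ≡ 1 (mod 9).
    Then x = 0 + 40·1 = 40, valid modulo lcm(40, 9) = 360: x ≡ 40 (mod 360).
Verify: 40 mod 5 = 0 ✓, 40 mod 8 = 0 ✓, 40 mod 9 = 4 ✓.

x ≡ 40 (mod 360).


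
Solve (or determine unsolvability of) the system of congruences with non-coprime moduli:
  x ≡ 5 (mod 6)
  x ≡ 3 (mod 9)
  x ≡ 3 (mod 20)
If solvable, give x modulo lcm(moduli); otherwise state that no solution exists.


Moduli 6, 9, 20 are not pairwise coprime, so CRT works modulo lcm(m_i) when all pairwise compatibility conditions hold.
Pairwise compatibility: gcd(m_i, m_j) must divide a_i - a_j for every pair.
Merge one congruence at a time:
  Start: x ≡ 5 (mod 6).
  Combine with x ≡ 3 (mod 9): gcd(6, 9) = 3, and 3 - 5 = -2 is NOT divisible by 3.
    ⇒ system is inconsistent (no integer solution).

No solution (the system is inconsistent).


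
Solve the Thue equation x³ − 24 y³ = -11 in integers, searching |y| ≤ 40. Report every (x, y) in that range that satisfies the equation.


The equation is x³ - 24y³ = -11. For fixed y, x³ = 24·y³ − 11, so a solution requires the RHS to be a perfect cube.
Strategy: iterate y from -40 to 40, compute RHS = 24·y³ − 11, and check whether it is a (positive or negative) perfect cube.
Check small values of y:
  y = 0: RHS = -11 is not a perfect cube.
  y = 1: RHS = 13 is not a perfect cube.
  y = -1: RHS = -35 is not a perfect cube.
  y = 2: RHS = 181 is not a perfect cube.
  y = -2: RHS = -203 is not a perfect cube.
  y = 3: RHS = 637 is not a perfect cube.
  y = -3: RHS = -659 is not a perfect cube.
Continuing the search up to |y| = 40 finds no solutions either.
No (x, y) in the scanned range satisfies the equation.

No integer solutions with |y| ≤ 40.


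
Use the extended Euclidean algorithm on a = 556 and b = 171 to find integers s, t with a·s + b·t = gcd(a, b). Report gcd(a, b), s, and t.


Euclidean algorithm on (556, 171) — divide until remainder is 0:
  556 = 3 · 171 + 43
  171 = 3 · 43 + 42
  43 = 1 · 42 + 1
  42 = 42 · 1 + 0
gcd(556, 171) = 1.
Track Bezout coefficients alongside the remainders: start with r₀ = 556 = a·1 + b·0 (s = 1, t = 0) and r₁ = 171 = a·0 + b·1 (s = 0, t = 1); each new remainder r_{k+1} = r_{k-1} − q_k·r_k inherits s_{k+1} = s_{k-1} − q_k·s_k, t_{k+1} = t_{k-1} − q_k·t_k, so r_k = a·s_k + b·t_k at every step:
  q = 3: r = 43, s = 1 − 3·0 = 1, t = 0 − 3·1 = -3  (check: 556·1 + 171·(-3) = 43)
  q = 3: r = 42, s = 0 − 3·1 = -3, t = 1 − 3·(-3) = 10  (check: 556·(-3) + 171·10 = 42)
  q = 1: r = 1, s = 1 − 1·(-3) = 4, t = -3 − 1·10 = -13  (check: 556·4 + 171·(-13) = 1)
The row with r = 1 (the gcd) gives the Bezout coefficients s = 4, t = -13.
Result: 556 · (4) + 171 · (-13) = 1.

gcd(556, 171) = 1; s = 4, t = -13 (check: 556·4 + 171·(-13) = 1).


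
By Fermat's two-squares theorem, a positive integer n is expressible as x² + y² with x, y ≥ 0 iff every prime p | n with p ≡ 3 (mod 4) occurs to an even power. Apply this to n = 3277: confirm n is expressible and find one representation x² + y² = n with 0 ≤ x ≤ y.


Step 1: Factor n = 3277 = 29 · 113.
Step 2: Check the mod-4 condition on each prime factor: 29 ≡ 1 (mod 4), exponent 1; 113 ≡ 1 (mod 4), exponent 1.
All primes ≡ 3 (mod 4) appear to even exponent (or don't appear), so by the two-squares theorem n IS expressible as a sum of two squares.
Step 3: Build a representation. Here n = 29 · 113 is a product of primes ≡ 1 (mod 4). Each prime p ≡ 1 (mod 4) is itself a sum of two squares; find a² by testing p − a² for a perfect square:
  29: 29 − 1² = 28, 29 − 2² = 25 = 5² ⇒ 29 = 2² + 5².
  113: 113 − 1² = 112, 113 − 2² = 109, 113 − 3² = 104, 113 − 4² = 97, 113 − 5² = 88, 113 − 6² = 77, 113 − 7² = 64 = 8² ⇒ 113 = 7² + 8².
  Combine using the Brahmagupta–Fibonacci identity (a² + b²)(c² + d²) = (ac − bd)² + (ad + bc)² = (ac + bd)² + (ad − bc)²:
  29 · 113 = 3277: from (2² + 5²)(7² + 8²), take (2·7 − 5·8, 2·8 + 5·7) = (14 − 40, 16 + 35) = (-26, 51); dropping signs (only squares matter) gives (26, 51); check 26² + 51² = 676 + 2601 = 3277 ✓.
Step 4: Order so x ≤ y and verify: 26² + 51² = 676 + 2601 = 3277 = n. ✓

n = 3277 = 26² + 51² (one valid representation with x ≤ y).


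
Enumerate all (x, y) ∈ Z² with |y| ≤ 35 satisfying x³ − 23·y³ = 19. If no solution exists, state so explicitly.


The equation is x³ - 23y³ = 19. For fixed y, x³ = 23·y³ + 19, so a solution requires the RHS to be a perfect cube.
Strategy: iterate y from -35 to 35, compute RHS = 23·y³ + 19, and check whether it is a (positive or negative) perfect cube.
Check small values of y:
  y = 0: RHS = 19 is not a perfect cube.
  y = 1: RHS = 42 is not a perfect cube.
  y = -1: RHS = -4 is not a perfect cube.
  y = 2: RHS = 203 is not a perfect cube.
  y = -2: RHS = -165 is not a perfect cube.
  y = 3: RHS = 640 is not a perfect cube.
  y = -3: RHS = -602 is not a perfect cube.
Continuing the search up to |y| = 35 finds no solutions either.
No (x, y) in the scanned range satisfies the equation.

No integer solutions with |y| ≤ 35.


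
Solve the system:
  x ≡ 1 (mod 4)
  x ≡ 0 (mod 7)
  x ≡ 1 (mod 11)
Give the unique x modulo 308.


Moduli 4, 7, 11 are pairwise coprime; by CRT there is a unique solution modulo M = 4 · 7 · 11 = 308.
Solve pairwise, accumulating the modulus:
  Start with x ≡ 1 (mod 4).
  Combine with x ≡ 0 (mod 7): since gcd(4, 7) = 1, we get a unique residue mod 28.
    Write x = 1 + 4·t and substitute into x ≡ 0 (mod 7): 4·t ≡ 0 − 1 = -1 (mod 7).
    Reduce coefficients mod 7: 4·t ≡ 6 (mod 7).
    The inverse of 4 mod 7 is 2 (since 4·2 = 8 = 1·7 + 1), so t ≡ 2·6 = 12 ≡ 5 (mod 7).
    Then x = 1 + 4·5 = 21, valid modulo lcm(4, 7) = 28: x ≡ 21 (mod 28).
  Combine with x ≡ 1 (mod 11): since gcd(28, 11) = 1, we get a unique residue mod 308.
    Write x = 21 + 28·t and substitute into x ≡ 1 (mod 11): 28·t ≡ 1 − 21 = -20 (mod 11).
    Reduce coefficients mod 11: 6·t ≡ 2 (mod 11).
    The inverse of 6 mod 11 is 2 (since 6·2 = 12 = 1·11 + 1), so t ≡ 2·2 = 4 ≡ 4 (mod 11).
    Then x = 21 + 28·4 = 133, valid modulo lcm(28, 11) = 308: x ≡ 133 (mod 308).
Verify: 133 mod 4 = 1 ✓, 133 mod 7 = 0 ✓, 133 mod 11 = 1 ✓.

x ≡ 133 (mod 308).


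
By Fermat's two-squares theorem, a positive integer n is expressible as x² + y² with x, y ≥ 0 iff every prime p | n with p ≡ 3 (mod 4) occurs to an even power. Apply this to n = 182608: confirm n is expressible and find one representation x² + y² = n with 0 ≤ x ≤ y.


Step 1: Factor n = 182608 = 2^4 · 101 · 113.
Step 2: Check the mod-4 condition on each prime factor: 2 = 2 (special); 101 ≡ 1 (mod 4), exponent 1; 113 ≡ 1 (mod 4), exponent 1.
All primes ≡ 3 (mod 4) appear to even exponent (or don't appear), so by the two-squares theorem n IS expressible as a sum of two squares.
Step 3: Build a representation. Group n = k² · m with k = 4 and m = 101 · 113 = 11413 (a product of primes ≡ 1 (mod 4)); a representation of m scales to one of n via (k·x)² + (k·y)² = k²(x² + y²). Each prime p ≡ 1 (mod 4) is itself a sum of two squares; find a² by testing p − a² for a perfect square:
  101: 101 − 1² = 100 = 10² ⇒ 101 = 1² + 10².
  113: 113 − 1² = 112, 113 − 2² = 109, 113 − 3² = 104, 113 − 4² = 97, 113 − 5² = 88, 113 − 6² = 77, 113 − 7² = 64 = 8² ⇒ 113 = 7² + 8².
  Combine using the Brahmagupta–Fibonacci identity (a² + b²)(c² + d²) = (ac − bd)² + (ad + bc)² = (ac + bd)² + (ad − bc)²:
  101 · 113 = 11413: from (1² + 10²)(7² + 8²), take (1·7 − 10·8, 1·8 + 10·7) = (7 − 80, 8 + 70) = (-73, 78); dropping signs (only squares matter) gives (73, 78); check 73² + 78² = 5329 + 6084 = 11413 ✓.
  Scale by k = 4: (4·73, 4·78) = (292, 312).
Step 4: Order so x ≤ y and verify: 292² + 312² = 85264 + 97344 = 182608 = n. ✓

n = 182608 = 292² + 312² (one valid representation with x ≤ y).


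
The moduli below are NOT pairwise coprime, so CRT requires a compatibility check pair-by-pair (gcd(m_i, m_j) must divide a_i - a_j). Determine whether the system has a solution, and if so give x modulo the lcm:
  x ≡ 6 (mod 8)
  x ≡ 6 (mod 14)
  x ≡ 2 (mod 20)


Moduli 8, 14, 20 are not pairwise coprime, so CRT works modulo lcm(m_i) when all pairwise compatibility conditions hold.
Pairwise compatibility: gcd(m_i, m_j) must divide a_i - a_j for every pair.
Merge one congruence at a time:
  Start: x ≡ 6 (mod 8).
  Combine with x ≡ 6 (mod 14): gcd(8, 14) = 2; 6 - 6 = 0, which IS divisible by 2, so compatible.
    Write x = 6 + 8·t and substitute into x ≡ 6 (mod 14): 8·t ≡ 6 − 6 = 0 (mod 14).
    Divide the congruence (and modulus) by g = 2: 4·t ≡ 0 (mod 7).
    The inverse of 4 mod 7 is 2 (since 4·2 = 8 = 1·7 + 1), so t ≡ 2·0 = 0 ≡ 0 (mod 7).
    Then x = 6 + 8·0 = 6, valid modulo lcm(8, 14) = 56: x ≡ 6 (mod 56).
  Combine with x ≡ 2 (mod 20): gcd(56, 20) = 4; 2 - 6 = -4, which IS divisible by 4, so compatible.
    Write x = 6 + 56·t and substitute into x ≡ 2 (mod 20): 56·t ≡ 2 − 6 = -4 (mod 20).
    Divide the congruence (and modulus) by g = 4: 14·t ≡ -1 (mod 5).
    Reduce coefficients mod 5: 4·t ≡ 4 (mod 5).
    The inverse of 4 mod 5 is 4 (since 4·4 = 16 = 3·5 + 1), so t ≡ 4·4 = 16 ≡ 1 (mod 5).
    Then x = 6 + 56·1 = 62, valid modulo lcm(56, 20) = 280: x ≡ 62 (mod 280).
Verify: 62 mod 8 = 6, 62 mod 14 = 6, 62 mod 20 = 2.

x ≡ 62 (mod 280).


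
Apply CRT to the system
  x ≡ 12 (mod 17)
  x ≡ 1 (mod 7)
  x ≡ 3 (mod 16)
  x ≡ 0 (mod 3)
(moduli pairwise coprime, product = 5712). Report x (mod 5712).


Product of moduli M = 17 · 7 · 16 · 3 = 5712.
Merge one congruence at a time:
  Start: x ≡ 12 (mod 17).
  Combine with x ≡ 1 (mod 7); new modulus lcm = 119.
    Write x = 12 + 17·t and substitute into x ≡ 1 (mod 7): 17·t ≡ 1 − 12 = -11 (mod 7).
    Reduce coefficients mod 7: 3·t ≡ 3 (mod 7).
    The inverse of 3 mod 7 is 5 (since 3·5 = 15 = 2·7 + 1), so t ≡ 5·3 = 15 ≡ 1 (mod 7).
    Then x = 12 + 17·1 = 29, valid modulo lcm(17, 7) = 119: x ≡ 29 (mod 119).
  Combine with x ≡ 3 (mod 16); new modulus lcm = 1904.
    Write x = 29 + 119·t and substitute into x ≡ 3 (mod 16): 119·t ≡ 3 − 29 = -26 (mod 16).
    Reduce coefficients mod 16: 7·t ≡ 6 (mod 16).
    The inverse of 7 mod 16 is 7 (since 7·7 = 49 = 3·16 + 1), so t ≡ 7·6 = 42 ≡ 10 (mod 16).
    Then x = 29 + 119·10 = 1219, valid modulo lcm(119, 16) = 1904: x ≡ 1219 (mod 1904).
  Combine with x ≡ 0 (mod 3); new modulus lcm = 5712.
    Write x = 1219 + 1904·t and substitute into x ≡ 0 (mod 3): 1904·t ≡ 0 − 1219 = -1219 (mod 3).
    Reduce coefficients mod 3: 2·t ≡ 2 (mod 3).
    The inverse of 2 mod 3 is 2 (since 2·2 = 4 = 1·3 + 1), so t ≡ 2·2 = 4 ≡ 1 (mod 3).
    Then x = 1219 + 1904·1 = 3123, valid modulo lcm(1904, 3) = 5712: x ≡ 3123 (mod 5712).
Verify against each original: 3123 mod 17 = 12, 3123 mod 7 = 1, 3123 mod 16 = 3, 3123 mod 3 = 0.

x ≡ 3123 (mod 5712).


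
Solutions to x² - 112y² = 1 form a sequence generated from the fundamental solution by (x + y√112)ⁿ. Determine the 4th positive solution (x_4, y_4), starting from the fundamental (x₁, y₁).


Step 1: Find the fundamental solution (x₁, y₁) of x² - 112y² = 1.
  Expand √112 as a continued fraction. a₀ = ⌊√112⌋ = 10; iterate m_{k+1} = d_k·a_k − m_k, d_{k+1} = (112 − m_{k+1}²)/d_k, a_{k+1} = ⌊(a₀ + m_{k+1})/d_{k+1}⌋ (starting m₀ = 0, d₀ = 1), with convergents p_k = a_k·p_{k-1} + p_{k-2}, q_k = a_k·q_{k-1} + q_{k-2} (p₋₁ = 1, q₋₁ = 0):
  k = 0: a₀ = 10; p₀/q₀ = 10/1; p₀² − 112·q₀² = 100 − 112 = -12.
  k = 1: m = 10, d = 12, a = ⌊(10 + 10)/12⌋ = 1; p/q = (1·10 + 1)/(1·1 + 0) = 11/1; p² − 112·q² = 121 − 112 = 9.
  k = 2: m = 2, d = 9, a = ⌊(10 + 2)/9⌋ = 1; p/q = (1·11 + 10)/(1·1 + 1) = 21/2; p² − 112·q² = 441 − 448 = -7.
  k = 3: m = 7, d = 7, a = ⌊(10 + 7)/7⌋ = 2; p/q = (2·21 + 11)/(2·2 + 1) = 53/5; p² − 112·q² = 2809 − 2800 = 9.
  k = 4: m = 7, d = 9, a = ⌊(10 + 7)/9⌋ = 1; p/q = (1·53 + 21)/(1·5 + 2) = 74/7; p² − 112·q² = 5476 − 5488 = -12.
  k = 5: m = 2, d = 12, a = ⌊(10 + 2)/12⌋ = 1; p/q = (1·74 + 53)/(1·7 + 5) = 127/12; p² − 112·q² = 16129 − 16128 = 1.
  The first convergent with p² − 112·q² = 1 gives the fundamental solution (x₁, y₁) = (127, 12).
Step 2: Apply the recurrence (x_{n+1}, y_{n+1}) = (x₁x_n + 112y₁y_n, x₁y_n + y₁x_n) repeatedly.
  From (x_1, y_1) = (127, 12): x_2 = 127·127 + 112·12·12 = 32257; y_2 = 127·12 + 12·127 = 3048.
  From (x_2, y_2) = (32257, 3048): x_3 = 127·32257 + 112·12·3048 = 8193151; y_3 = 127·3048 + 12·32257 = 774180.
  From (x_3, y_3) = (8193151, 774180): x_4 = 127·8193151 + 112·12·774180 = 2081028097; y_4 = 127·774180 + 12·8193151 = 196638672.
Step 3: Verify x_4² - 112·y_4² = 4330677940503441409 - 4330677940503441408 = 1 (should be 1). ✓

(x_1, y_1) = (127, 12); (x_4, y_4) = (2081028097, 196638672).
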